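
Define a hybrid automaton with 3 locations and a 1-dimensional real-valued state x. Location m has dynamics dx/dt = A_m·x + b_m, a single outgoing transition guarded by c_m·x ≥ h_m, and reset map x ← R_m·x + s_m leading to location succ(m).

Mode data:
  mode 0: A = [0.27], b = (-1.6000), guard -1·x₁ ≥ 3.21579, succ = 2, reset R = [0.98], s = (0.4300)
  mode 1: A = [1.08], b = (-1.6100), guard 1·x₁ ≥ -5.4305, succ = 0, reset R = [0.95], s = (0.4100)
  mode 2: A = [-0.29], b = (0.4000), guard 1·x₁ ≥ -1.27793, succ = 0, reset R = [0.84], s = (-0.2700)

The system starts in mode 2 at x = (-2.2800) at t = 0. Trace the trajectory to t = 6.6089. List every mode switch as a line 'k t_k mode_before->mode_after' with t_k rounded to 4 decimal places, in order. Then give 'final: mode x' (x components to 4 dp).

Mode 2: guard c·x = -1.2779 hit at Δt = 1.1034 (t = 1.1034), x⁻ = (-1.2779) → reset → x⁺ = (-1.3435), jump to mode 0
Mode 0: guard c·x = 3.2158 hit at Δt = 0.8488 (t = 1.9522), x⁻ = (-3.2158) → reset → x⁺ = (-2.7215), jump to mode 2
Mode 2: guard c·x = -1.2779 hit at Δt = 1.4962 (t = 3.4484), x⁻ = (-1.2779) → reset → x⁺ = (-1.3435), jump to mode 0
Mode 0: guard c·x = 3.2158 hit at Δt = 0.8488 (t = 4.2972), x⁻ = (-3.2158) → reset → x⁺ = (-2.7215), jump to mode 2
Mode 2: guard c·x = -1.2779 hit at Δt = 1.4962 (t = 5.7933), x⁻ = (-1.2779) → reset → x⁺ = (-1.3435), jump to mode 0
Mode 0: flow for 0.8156 to horizon, guard not reached → x = (-3.1341)

1 1.1034 2->0
2 1.9522 0->2
3 3.4484 2->0
4 4.2972 0->2
5 5.7933 2->0
final: 0 -3.1341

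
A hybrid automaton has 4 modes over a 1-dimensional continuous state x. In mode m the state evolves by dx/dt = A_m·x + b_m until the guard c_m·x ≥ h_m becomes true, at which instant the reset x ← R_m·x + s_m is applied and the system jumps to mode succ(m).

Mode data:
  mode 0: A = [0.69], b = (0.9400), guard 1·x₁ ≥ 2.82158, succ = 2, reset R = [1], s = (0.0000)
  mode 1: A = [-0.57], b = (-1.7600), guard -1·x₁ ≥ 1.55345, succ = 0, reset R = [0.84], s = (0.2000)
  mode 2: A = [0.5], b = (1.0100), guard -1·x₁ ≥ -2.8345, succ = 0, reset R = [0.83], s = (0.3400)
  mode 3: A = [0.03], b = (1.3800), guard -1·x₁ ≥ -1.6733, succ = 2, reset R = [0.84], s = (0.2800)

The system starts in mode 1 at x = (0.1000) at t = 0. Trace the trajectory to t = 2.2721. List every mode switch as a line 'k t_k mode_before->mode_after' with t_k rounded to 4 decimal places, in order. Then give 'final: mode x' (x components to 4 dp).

1 1.2829 1->0
final: 0 -0.8529

Mode 1: guard c·x = 1.5534 hit at Δt = 1.2829 (t = 1.2829), x⁻ = (-1.5534) → reset → x⁺ = (-1.1049), jump to mode 0
Mode 0: flow for 0.9892 to horizon, guard not reached → x = (-0.8529)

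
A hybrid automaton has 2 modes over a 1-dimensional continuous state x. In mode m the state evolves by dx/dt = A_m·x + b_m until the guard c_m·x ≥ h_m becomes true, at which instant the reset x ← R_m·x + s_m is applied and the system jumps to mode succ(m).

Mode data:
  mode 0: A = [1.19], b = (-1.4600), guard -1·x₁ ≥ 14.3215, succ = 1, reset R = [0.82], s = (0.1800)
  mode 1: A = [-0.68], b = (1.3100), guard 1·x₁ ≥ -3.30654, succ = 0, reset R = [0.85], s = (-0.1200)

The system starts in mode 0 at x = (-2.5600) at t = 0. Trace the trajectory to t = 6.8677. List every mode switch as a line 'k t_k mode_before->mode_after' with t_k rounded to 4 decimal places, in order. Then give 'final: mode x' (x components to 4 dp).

Mode 0: guard c·x = 14.3215 hit at Δt = 1.1869 (t = 1.1869), x⁻ = (-14.3215) → reset → x⁺ = (-11.5636), jump to mode 1
Mode 1: guard c·x = -3.3065 hit at Δt = 1.3926 (t = 2.5795), x⁻ = (-3.3065) → reset → x⁺ = (-2.9306), jump to mode 0
Mode 0: guard c·x = 14.3215 hit at Δt = 1.1084 (t = 3.6880), x⁻ = (-14.3215) → reset → x⁺ = (-11.5636), jump to mode 1
Mode 1: guard c·x = -3.3065 hit at Δt = 1.3926 (t = 5.0806), x⁻ = (-3.3065) → reset → x⁺ = (-2.9306), jump to mode 0
Mode 0: guard c·x = 14.3215 hit at Δt = 1.1084 (t = 6.1890), x⁻ = (-14.3215) → reset → x⁺ = (-11.5636), jump to mode 1
Mode 1: flow for 0.6787 to horizon, guard not reached → x = (-6.5767)

1 1.1869 0->1
2 2.5795 1->0
3 3.6880 0->1
4 5.0806 1->0
5 6.1890 0->1
final: 1 -6.5767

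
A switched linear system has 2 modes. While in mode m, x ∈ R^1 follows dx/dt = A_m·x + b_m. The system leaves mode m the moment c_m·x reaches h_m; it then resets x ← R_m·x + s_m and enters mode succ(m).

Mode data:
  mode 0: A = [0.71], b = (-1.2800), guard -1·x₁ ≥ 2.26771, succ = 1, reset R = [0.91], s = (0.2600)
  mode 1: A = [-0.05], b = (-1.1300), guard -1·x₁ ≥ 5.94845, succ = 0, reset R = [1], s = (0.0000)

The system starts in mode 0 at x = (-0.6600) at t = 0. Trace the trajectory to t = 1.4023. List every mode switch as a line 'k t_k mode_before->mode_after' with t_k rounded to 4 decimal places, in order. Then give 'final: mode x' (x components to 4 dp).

1 0.7077 0->1
final: 1 -2.5135

Mode 0: guard c·x = 2.2677 hit at Δt = 0.7077 (t = 0.7077), x⁻ = (-2.2677) → reset → x⁺ = (-1.8036), jump to mode 1
Mode 1: flow for 0.6946 to horizon, guard not reached → x = (-2.5135)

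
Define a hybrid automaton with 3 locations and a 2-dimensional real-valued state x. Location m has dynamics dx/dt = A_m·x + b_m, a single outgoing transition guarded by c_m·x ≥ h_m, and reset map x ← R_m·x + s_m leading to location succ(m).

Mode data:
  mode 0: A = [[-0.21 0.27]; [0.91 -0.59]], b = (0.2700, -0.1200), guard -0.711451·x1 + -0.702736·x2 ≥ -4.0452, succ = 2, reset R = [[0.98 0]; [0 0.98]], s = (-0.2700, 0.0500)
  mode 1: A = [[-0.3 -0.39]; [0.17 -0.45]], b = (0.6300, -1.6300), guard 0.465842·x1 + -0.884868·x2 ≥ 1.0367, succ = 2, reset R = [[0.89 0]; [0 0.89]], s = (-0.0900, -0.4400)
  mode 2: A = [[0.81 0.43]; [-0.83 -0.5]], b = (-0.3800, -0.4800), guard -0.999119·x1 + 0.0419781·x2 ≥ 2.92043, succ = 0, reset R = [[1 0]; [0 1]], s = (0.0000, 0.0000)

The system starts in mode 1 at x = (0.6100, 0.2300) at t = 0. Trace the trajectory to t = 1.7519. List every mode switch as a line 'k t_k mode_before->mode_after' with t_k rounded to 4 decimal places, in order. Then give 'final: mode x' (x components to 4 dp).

1 0.6542 1->2
final: 2 0.1994 -1.3585

Mode 1: guard c·x = 1.0367 hit at Δt = 0.6542 (t = 0.6542), x⁻ = (0.9368, -0.6784) → reset → x⁺ = (0.7437, -1.0438), jump to mode 2
Mode 2: flow for 1.0977 to horizon, guard not reached → x = (0.1994, -1.3585)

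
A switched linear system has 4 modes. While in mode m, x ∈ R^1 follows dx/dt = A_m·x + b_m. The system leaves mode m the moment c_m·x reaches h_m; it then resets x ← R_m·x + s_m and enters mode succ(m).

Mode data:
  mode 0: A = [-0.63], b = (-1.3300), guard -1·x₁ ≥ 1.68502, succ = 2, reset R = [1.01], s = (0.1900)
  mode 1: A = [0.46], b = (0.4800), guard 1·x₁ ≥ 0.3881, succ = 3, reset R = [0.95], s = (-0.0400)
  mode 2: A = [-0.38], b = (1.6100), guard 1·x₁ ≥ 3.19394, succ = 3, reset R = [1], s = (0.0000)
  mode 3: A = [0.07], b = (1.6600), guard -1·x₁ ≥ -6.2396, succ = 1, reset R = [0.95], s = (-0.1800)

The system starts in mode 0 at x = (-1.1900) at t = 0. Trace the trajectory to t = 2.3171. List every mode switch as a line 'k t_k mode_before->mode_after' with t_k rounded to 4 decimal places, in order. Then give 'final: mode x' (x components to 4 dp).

Mode 0: guard c·x = 1.6850 hit at Δt = 1.2237 (t = 1.2237), x⁻ = (-1.6850) → reset → x⁺ = (-1.5119), jump to mode 2
Mode 2: flow for 1.0934 to horizon, guard not reached → x = (0.4426)

1 1.2237 0->2
final: 2 0.4426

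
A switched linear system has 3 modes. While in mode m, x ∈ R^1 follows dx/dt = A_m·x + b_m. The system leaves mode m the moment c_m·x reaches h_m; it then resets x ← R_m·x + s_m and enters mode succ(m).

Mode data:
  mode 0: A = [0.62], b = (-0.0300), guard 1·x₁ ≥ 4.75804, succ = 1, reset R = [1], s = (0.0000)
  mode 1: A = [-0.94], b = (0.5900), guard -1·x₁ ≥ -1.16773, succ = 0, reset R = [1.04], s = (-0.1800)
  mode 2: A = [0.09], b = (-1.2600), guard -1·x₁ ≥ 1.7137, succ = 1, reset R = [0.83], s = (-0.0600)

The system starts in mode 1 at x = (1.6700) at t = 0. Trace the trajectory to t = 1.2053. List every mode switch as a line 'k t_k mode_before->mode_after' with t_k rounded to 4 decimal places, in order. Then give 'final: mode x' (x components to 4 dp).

1 0.6995 1->0
final: 0 1.3976

Mode 1: guard c·x = -1.1677 hit at Δt = 0.6995 (t = 0.6995), x⁻ = (1.1677) → reset → x⁺ = (1.0344), jump to mode 0
Mode 0: flow for 0.5058 to horizon, guard not reached → x = (1.3976)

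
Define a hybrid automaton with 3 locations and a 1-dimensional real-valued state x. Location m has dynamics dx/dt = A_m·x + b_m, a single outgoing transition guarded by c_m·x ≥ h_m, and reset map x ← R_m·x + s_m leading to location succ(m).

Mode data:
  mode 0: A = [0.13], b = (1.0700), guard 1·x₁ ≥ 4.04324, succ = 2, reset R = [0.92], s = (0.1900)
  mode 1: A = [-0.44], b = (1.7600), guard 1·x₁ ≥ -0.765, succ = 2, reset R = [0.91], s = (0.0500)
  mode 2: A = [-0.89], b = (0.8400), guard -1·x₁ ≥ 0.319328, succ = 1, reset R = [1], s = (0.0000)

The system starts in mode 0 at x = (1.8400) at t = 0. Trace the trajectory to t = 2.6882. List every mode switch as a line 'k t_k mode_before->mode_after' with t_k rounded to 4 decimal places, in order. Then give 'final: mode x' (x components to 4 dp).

Mode 0: guard c·x = 4.0432 hit at Δt = 1.5219 (t = 1.5219), x⁻ = (4.0432) → reset → x⁺ = (3.9098), jump to mode 2
Mode 2: flow for 1.1663 to horizon, guard not reached → x = (1.9942)

1 1.5219 0->2
final: 2 1.9942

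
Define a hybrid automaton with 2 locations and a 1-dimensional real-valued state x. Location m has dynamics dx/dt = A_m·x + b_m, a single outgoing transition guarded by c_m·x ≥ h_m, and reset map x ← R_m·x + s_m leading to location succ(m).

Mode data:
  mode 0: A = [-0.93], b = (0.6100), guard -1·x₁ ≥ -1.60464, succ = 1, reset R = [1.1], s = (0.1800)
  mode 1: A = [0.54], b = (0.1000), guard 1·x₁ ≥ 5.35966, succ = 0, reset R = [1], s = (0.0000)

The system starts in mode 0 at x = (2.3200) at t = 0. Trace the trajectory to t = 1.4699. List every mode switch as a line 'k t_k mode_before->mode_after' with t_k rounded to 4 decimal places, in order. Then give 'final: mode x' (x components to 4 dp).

Mode 0: guard c·x = -1.6046 hit at Δt = 0.6042 (t = 0.6042), x⁻ = (1.6046) → reset → x⁺ = (1.9451), jump to mode 1
Mode 1: flow for 0.8657 to horizon, guard not reached → x = (3.2147)

1 0.6042 0->1
final: 1 3.2147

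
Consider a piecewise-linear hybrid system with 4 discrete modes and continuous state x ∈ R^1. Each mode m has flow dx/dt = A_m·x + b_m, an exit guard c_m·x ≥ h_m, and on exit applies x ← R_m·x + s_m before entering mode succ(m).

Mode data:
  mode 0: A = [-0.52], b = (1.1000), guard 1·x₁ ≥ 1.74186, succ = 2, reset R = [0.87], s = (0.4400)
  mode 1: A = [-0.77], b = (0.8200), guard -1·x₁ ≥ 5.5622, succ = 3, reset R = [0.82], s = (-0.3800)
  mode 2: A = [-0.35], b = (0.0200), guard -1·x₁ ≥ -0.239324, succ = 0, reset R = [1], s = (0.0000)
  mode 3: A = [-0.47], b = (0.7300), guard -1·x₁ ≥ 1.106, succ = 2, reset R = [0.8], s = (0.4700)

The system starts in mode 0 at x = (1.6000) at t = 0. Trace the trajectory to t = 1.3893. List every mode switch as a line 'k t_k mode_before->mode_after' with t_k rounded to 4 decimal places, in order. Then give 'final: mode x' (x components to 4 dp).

1 0.6191 0->2
final: 2 1.5069

Mode 0: guard c·x = 1.7419 hit at Δt = 0.6191 (t = 0.6191), x⁻ = (1.7419) → reset → x⁺ = (1.9554), jump to mode 2
Mode 2: flow for 0.7702 to horizon, guard not reached → x = (1.5069)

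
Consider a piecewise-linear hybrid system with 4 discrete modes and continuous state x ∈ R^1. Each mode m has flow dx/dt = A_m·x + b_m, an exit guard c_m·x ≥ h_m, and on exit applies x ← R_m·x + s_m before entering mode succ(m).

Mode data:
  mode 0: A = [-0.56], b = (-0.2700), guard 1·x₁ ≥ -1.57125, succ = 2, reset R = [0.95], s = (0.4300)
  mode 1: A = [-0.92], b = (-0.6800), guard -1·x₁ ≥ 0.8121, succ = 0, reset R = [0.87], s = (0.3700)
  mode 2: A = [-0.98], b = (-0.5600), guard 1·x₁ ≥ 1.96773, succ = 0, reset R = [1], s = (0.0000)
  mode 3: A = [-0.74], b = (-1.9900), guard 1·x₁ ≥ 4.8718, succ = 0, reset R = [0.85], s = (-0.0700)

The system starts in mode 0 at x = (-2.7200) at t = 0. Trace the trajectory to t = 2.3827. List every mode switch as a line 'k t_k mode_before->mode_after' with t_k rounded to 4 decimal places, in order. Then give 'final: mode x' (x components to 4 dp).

Mode 0: guard c·x = -1.5713 hit at Δt = 1.2860 (t = 1.2860), x⁻ = (-1.5713) → reset → x⁺ = (-1.0627), jump to mode 2
Mode 2: flow for 1.0967 to horizon, guard not reached → x = (-0.7391)

1 1.2860 0->2
final: 2 -0.7391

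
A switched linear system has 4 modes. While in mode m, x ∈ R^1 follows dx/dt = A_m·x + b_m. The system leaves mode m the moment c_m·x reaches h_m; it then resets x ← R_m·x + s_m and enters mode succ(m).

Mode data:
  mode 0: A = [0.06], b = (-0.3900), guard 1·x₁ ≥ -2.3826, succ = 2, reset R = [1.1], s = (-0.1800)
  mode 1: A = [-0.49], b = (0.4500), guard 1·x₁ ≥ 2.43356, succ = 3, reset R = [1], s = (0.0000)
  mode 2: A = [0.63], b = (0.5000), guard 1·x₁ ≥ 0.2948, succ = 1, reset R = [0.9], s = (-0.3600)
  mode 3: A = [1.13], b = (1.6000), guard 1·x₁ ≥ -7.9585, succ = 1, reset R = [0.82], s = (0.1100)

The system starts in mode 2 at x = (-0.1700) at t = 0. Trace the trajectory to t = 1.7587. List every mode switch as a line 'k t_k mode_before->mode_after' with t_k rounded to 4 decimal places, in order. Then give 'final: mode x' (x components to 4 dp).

1 0.8840 2->1
final: 1 0.2584

Mode 2: guard c·x = 0.2948 hit at Δt = 0.8840 (t = 0.8840), x⁻ = (0.2948) → reset → x⁺ = (-0.0947), jump to mode 1
Mode 1: flow for 0.8747 to horizon, guard not reached → x = (0.2584)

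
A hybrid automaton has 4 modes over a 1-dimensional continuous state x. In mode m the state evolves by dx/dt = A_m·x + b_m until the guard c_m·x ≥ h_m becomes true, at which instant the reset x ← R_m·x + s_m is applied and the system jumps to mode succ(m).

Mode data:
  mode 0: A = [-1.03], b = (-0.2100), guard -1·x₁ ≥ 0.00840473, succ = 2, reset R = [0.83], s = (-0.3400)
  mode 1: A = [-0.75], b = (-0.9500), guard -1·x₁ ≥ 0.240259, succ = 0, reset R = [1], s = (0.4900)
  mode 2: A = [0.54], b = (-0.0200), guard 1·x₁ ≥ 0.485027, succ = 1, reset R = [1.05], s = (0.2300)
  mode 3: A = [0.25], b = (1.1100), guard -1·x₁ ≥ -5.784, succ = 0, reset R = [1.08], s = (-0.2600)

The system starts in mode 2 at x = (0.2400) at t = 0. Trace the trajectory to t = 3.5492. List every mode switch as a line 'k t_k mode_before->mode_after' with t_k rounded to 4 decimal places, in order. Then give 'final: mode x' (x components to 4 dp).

Mode 2: guard c·x = 0.4850 hit at Δt = 1.4662 (t = 1.4662), x⁻ = (0.4850) → reset → x⁺ = (0.7393), jump to mode 1
Mode 1: guard c·x = 0.2403 hit at Δt = 0.8934 (t = 2.3596), x⁻ = (-0.2403) → reset → x⁺ = (0.2497), jump to mode 0
Mode 0: guard c·x = 0.0084 hit at Δt = 0.8173 (t = 3.1769), x⁻ = (-0.0084) → reset → x⁺ = (-0.3470), jump to mode 2
Mode 2: flow for 0.3723 to horizon, guard not reached → x = (-0.4325)

1 1.4662 2->1
2 2.3596 1->0
3 3.1769 0->2
final: 2 -0.4325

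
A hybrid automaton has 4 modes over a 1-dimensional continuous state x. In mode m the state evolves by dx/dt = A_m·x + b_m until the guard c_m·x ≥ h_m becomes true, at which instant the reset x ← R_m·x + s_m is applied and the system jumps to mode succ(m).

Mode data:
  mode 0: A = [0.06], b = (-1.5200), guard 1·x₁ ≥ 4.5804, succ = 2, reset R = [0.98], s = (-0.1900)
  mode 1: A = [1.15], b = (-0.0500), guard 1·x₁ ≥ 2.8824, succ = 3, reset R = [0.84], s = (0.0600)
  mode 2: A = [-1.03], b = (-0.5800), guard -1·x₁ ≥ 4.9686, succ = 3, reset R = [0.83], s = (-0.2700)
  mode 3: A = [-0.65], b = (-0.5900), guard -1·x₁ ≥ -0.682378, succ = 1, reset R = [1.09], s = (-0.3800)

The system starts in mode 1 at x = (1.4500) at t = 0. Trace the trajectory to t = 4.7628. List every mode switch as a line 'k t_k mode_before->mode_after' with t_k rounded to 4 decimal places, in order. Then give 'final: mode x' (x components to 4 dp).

1 0.6107 1->3
2 1.7749 3->1
3 3.6722 1->3
final: 3 0.7603

Mode 1: guard c·x = 2.8824 hit at Δt = 0.6107 (t = 0.6107), x⁻ = (2.8824) → reset → x⁺ = (2.4812), jump to mode 3
Mode 3: guard c·x = -0.6824 hit at Δt = 1.1642 (t = 1.7749), x⁻ = (0.6824) → reset → x⁺ = (0.3638), jump to mode 1
Mode 1: guard c·x = 2.8824 hit at Δt = 1.8973 (t = 3.6722), x⁻ = (2.8824) → reset → x⁺ = (2.4812), jump to mode 3
Mode 3: flow for 1.0906 to horizon, guard not reached → x = (0.7603)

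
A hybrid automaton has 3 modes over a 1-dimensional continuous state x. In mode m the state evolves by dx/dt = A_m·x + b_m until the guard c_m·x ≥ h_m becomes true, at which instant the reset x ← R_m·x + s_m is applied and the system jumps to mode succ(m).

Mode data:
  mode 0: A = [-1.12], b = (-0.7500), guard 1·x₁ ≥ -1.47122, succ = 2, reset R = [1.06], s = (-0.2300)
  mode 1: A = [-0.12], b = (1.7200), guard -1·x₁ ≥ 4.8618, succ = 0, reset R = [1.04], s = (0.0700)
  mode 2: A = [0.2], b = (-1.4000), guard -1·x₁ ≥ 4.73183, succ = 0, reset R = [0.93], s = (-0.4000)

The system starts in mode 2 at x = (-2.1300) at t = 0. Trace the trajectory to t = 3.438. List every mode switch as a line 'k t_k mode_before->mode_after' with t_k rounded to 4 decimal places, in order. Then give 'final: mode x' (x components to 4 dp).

Mode 2: guard c·x = 4.7318 hit at Δt = 1.2537 (t = 1.2537), x⁻ = (-4.7318) → reset → x⁺ = (-4.8006), jump to mode 0
Mode 0: guard c·x = -1.4712 hit at Δt = 1.4640 (t = 2.7177), x⁻ = (-1.4712) → reset → x⁺ = (-1.7895), jump to mode 2
Mode 2: flow for 0.7203 to horizon, guard not reached → x = (-3.1514)

1 1.2537 2->0
2 2.7177 0->2
final: 2 -3.1514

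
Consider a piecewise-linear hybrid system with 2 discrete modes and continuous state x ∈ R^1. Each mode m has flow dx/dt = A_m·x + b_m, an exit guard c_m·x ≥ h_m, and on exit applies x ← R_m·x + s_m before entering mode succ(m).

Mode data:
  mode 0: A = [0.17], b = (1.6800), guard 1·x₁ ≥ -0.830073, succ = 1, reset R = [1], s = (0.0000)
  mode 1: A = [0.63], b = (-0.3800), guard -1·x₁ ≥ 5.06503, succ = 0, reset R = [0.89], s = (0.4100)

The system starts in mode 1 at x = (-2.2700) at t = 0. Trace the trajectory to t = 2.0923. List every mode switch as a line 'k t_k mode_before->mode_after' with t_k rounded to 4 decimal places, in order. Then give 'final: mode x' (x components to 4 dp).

Mode 1: guard c·x = 5.0650 hit at Δt = 1.0785 (t = 1.0785), x⁻ = (-5.0650) → reset → x⁺ = (-4.0979), jump to mode 0
Mode 0: flow for 1.0138 to horizon, guard not reached → x = (-3.0099)

1 1.0785 1->0
final: 0 -3.0099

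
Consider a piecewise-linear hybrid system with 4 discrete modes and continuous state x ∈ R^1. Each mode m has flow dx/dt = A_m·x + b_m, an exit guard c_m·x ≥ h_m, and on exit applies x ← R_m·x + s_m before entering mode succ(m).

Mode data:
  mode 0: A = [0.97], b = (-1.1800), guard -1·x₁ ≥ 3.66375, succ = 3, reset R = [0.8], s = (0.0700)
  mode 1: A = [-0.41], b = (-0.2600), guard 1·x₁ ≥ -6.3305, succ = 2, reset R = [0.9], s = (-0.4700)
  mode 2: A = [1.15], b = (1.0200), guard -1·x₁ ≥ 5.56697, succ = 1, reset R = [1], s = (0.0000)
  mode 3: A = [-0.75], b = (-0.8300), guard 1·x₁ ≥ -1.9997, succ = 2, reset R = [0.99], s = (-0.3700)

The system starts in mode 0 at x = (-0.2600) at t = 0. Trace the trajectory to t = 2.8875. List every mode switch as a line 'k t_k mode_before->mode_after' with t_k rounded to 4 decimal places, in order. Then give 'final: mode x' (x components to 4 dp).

Mode 0: guard c·x = 3.6637 hit at Δt = 1.2325 (t = 1.2325), x⁻ = (-3.6638) → reset → x⁺ = (-2.8610), jump to mode 3
Mode 3: guard c·x = -1.9997 hit at Δt = 0.9003 (t = 2.1328), x⁻ = (-1.9997) → reset → x⁺ = (-2.3497), jump to mode 2
Mode 2: flow for 0.7547 to horizon, guard not reached → x = (-4.3711)

1 1.2325 0->3
2 2.1328 3->2
final: 2 -4.3711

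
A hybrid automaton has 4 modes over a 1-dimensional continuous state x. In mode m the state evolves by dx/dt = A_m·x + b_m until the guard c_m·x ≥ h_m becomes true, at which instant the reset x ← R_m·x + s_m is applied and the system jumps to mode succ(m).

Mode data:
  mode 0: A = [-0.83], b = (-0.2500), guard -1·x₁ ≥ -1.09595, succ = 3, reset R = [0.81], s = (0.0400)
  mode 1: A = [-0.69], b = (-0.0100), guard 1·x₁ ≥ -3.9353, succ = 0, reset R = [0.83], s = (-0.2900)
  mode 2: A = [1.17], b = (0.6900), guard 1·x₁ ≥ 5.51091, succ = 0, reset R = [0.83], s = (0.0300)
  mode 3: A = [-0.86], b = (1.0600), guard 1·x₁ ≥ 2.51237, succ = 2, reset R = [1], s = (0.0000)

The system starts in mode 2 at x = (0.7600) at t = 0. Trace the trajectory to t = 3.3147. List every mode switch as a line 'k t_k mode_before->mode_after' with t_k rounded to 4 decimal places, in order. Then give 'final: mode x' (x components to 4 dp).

1 1.2893 2->0
2 2.8024 0->3
final: 3 1.0363

Mode 2: guard c·x = 5.5109 hit at Δt = 1.2893 (t = 1.2893), x⁻ = (5.5109) → reset → x⁺ = (4.6041), jump to mode 0
Mode 0: guard c·x = -1.0959 hit at Δt = 1.5131 (t = 2.8024), x⁻ = (1.0960) → reset → x⁺ = (0.9277), jump to mode 3
Mode 3: flow for 0.5123 to horizon, guard not reached → x = (1.0363)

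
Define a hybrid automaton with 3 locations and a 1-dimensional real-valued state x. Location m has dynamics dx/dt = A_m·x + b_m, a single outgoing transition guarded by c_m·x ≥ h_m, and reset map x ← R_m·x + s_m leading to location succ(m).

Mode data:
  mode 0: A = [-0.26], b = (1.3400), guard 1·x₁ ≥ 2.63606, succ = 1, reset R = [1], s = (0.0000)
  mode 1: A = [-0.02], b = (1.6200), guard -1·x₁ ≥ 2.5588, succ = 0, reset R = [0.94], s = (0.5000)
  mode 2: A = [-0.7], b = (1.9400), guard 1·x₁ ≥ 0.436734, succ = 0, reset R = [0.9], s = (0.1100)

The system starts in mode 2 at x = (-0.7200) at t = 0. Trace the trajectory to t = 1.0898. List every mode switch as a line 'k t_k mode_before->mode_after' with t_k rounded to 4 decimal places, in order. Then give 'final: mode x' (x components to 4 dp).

1 0.5749 2->0
final: 0 1.0858

Mode 2: guard c·x = 0.4367 hit at Δt = 0.5749 (t = 0.5749), x⁻ = (0.4367) → reset → x⁺ = (0.5031), jump to mode 0
Mode 0: flow for 0.5149 to horizon, guard not reached → x = (1.0858)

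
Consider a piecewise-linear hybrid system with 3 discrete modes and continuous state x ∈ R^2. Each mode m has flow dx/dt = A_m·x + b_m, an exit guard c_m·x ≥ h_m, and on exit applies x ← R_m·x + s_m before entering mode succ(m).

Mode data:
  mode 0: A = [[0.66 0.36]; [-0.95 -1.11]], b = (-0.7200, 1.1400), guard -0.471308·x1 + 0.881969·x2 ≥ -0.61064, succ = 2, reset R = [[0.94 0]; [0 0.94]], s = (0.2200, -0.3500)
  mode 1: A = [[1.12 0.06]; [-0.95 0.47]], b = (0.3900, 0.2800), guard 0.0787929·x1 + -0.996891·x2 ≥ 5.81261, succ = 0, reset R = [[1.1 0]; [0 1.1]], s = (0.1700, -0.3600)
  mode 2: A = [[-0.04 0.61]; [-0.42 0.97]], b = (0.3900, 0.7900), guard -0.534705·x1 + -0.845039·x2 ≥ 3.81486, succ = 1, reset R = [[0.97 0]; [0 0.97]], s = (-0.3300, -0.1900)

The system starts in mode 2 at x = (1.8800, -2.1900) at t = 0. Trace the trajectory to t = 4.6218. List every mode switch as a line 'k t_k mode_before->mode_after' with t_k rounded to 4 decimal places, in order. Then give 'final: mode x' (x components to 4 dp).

1 0.8661 2->1
2 1.2992 1->0
3 2.1095 0->2
4 3.5776 2->1
final: 1 -9.3429 2.6885

Mode 2: guard c·x = 3.8149 hit at Δt = 0.8661 (t = 0.8661), x⁻ = (0.4069, -4.7719) → reset → x⁺ = (0.0647, -4.8187), jump to mode 1
Mode 1: guard c·x = 5.8126 hit at Δt = 0.4331 (t = 1.2992), x⁻ = (0.1466, -5.8192) → reset → x⁺ = (0.3313, -6.7611), jump to mode 0
Mode 0: guard c·x = -0.6106 hit at Δt = 0.8103 (t = 2.1095), x⁻ = (-1.8252, -1.6677) → reset → x⁺ = (-1.4957, -1.9177), jump to mode 2
Mode 2: guard c·x = 3.8149 hit at Δt = 1.4681 (t = 3.5776), x⁻ = (-2.8492, -2.7115) → reset → x⁺ = (-3.0938, -2.8202), jump to mode 1
Mode 1: flow for 1.0442 to horizon, guard not reached → x = (-9.3429, 2.6885)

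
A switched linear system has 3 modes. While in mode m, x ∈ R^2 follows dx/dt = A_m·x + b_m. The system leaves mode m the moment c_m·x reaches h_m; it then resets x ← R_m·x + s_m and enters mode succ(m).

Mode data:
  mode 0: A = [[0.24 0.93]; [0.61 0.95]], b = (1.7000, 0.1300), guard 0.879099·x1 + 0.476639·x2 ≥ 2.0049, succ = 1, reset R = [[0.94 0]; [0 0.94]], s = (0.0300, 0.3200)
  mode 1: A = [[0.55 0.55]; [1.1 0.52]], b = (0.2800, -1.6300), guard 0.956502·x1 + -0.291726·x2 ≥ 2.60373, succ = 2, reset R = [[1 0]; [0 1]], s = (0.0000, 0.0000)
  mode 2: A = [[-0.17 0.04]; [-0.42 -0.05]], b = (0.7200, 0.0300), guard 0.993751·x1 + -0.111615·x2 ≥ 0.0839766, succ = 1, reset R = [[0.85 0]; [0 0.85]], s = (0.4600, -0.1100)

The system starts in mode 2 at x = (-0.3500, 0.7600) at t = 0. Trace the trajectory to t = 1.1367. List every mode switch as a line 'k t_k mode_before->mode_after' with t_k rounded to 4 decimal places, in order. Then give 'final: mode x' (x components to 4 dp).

1 0.6817 2->1
final: 1 1.0446 0.3204

Mode 2: guard c·x = 0.0840 hit at Δt = 0.6817 (t = 0.6817), x⁻ = (0.1719, 0.7779) → reset → x⁺ = (0.6061, 0.5512), jump to mode 1
Mode 1: flow for 0.4550 to horizon, guard not reached → x = (1.0446, 0.3204)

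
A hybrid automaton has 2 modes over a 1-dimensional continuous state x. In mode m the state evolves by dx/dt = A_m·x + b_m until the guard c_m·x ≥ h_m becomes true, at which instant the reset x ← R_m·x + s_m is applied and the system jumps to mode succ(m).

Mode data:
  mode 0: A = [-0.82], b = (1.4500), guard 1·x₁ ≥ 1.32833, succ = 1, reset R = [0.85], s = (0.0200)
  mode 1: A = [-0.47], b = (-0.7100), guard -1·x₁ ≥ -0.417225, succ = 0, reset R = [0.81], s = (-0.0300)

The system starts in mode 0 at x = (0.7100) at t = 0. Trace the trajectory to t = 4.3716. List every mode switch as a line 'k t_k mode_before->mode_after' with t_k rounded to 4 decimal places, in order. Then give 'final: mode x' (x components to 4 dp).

1 1.0704 0->1
2 1.7551 1->0
3 3.2182 0->1
4 3.9029 1->0
final: 0 0.7740

Mode 0: guard c·x = 1.3283 hit at Δt = 1.0704 (t = 1.0704), x⁻ = (1.3283) → reset → x⁺ = (1.1491), jump to mode 1
Mode 1: guard c·x = -0.4172 hit at Δt = 0.6847 (t = 1.7551), x⁻ = (0.4172) → reset → x⁺ = (0.3080), jump to mode 0
Mode 0: guard c·x = 1.3283 hit at Δt = 1.4631 (t = 3.2182), x⁻ = (1.3283) → reset → x⁺ = (1.1491), jump to mode 1
Mode 1: guard c·x = -0.4172 hit at Δt = 0.6847 (t = 3.9029), x⁻ = (0.4172) → reset → x⁺ = (0.3080), jump to mode 0
Mode 0: flow for 0.4687 to horizon, guard not reached → x = (0.7740)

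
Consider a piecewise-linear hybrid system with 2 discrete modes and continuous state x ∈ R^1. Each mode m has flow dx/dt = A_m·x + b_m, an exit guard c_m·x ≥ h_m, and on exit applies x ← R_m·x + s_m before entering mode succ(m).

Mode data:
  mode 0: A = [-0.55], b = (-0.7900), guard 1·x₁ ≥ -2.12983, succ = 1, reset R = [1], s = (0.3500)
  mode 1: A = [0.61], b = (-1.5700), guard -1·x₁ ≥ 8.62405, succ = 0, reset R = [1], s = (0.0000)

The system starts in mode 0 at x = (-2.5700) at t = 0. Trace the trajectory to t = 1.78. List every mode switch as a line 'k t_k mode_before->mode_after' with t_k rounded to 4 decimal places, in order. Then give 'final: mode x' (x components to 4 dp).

1 0.8936 0->1
final: 1 -4.9023

Mode 0: guard c·x = -2.1298 hit at Δt = 0.8936 (t = 0.8936), x⁻ = (-2.1298) → reset → x⁺ = (-1.7798), jump to mode 1
Mode 1: flow for 0.8864 to horizon, guard not reached → x = (-4.9023)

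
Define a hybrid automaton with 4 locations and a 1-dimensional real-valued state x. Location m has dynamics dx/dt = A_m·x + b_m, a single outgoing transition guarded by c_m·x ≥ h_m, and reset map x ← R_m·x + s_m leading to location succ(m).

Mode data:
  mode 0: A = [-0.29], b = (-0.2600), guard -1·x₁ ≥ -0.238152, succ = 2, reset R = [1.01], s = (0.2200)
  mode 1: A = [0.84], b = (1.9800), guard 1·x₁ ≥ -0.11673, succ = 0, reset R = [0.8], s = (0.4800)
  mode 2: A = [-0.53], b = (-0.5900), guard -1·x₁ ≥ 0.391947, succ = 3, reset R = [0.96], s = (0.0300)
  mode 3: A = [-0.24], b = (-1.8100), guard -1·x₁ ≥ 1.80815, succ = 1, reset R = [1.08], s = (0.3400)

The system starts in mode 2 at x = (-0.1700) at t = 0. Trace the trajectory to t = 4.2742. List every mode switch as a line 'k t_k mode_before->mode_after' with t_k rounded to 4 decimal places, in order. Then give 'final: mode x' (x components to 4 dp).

1 0.5062 2->3
2 1.4525 3->1
3 2.7643 1->0
4 3.1883 0->2
final: 2 -0.2281

Mode 2: guard c·x = 0.3919 hit at Δt = 0.5062 (t = 0.5062), x⁻ = (-0.3919) → reset → x⁺ = (-0.3463), jump to mode 3
Mode 3: guard c·x = 1.8081 hit at Δt = 0.9463 (t = 1.4525), x⁻ = (-1.8081) → reset → x⁺ = (-1.6128), jump to mode 1
Mode 1: guard c·x = -0.1167 hit at Δt = 1.3118 (t = 2.7643), x⁻ = (-0.1167) → reset → x⁺ = (0.3866), jump to mode 0
Mode 0: guard c·x = -0.2382 hit at Δt = 0.4240 (t = 3.1883), x⁻ = (0.2382) → reset → x⁺ = (0.4605), jump to mode 2
Mode 2: flow for 1.0859 to horizon, guard not reached → x = (-0.2281)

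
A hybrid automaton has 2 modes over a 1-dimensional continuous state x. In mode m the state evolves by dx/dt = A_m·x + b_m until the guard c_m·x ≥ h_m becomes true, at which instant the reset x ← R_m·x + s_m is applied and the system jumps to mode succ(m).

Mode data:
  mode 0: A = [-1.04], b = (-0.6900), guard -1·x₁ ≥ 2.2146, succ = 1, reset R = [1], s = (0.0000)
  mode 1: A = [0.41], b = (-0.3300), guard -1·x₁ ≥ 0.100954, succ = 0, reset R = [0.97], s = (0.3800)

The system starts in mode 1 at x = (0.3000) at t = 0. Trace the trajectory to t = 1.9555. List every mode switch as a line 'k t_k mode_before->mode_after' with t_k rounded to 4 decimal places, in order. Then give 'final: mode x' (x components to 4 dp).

Mode 1: guard c·x = 0.1010 hit at Δt = 1.4257 (t = 1.4257), x⁻ = (-0.1010) → reset → x⁺ = (0.2821), jump to mode 0
Mode 0: flow for 0.5298 to horizon, guard not reached → x = (-0.1185)

1 1.4257 1->0
final: 0 -0.1185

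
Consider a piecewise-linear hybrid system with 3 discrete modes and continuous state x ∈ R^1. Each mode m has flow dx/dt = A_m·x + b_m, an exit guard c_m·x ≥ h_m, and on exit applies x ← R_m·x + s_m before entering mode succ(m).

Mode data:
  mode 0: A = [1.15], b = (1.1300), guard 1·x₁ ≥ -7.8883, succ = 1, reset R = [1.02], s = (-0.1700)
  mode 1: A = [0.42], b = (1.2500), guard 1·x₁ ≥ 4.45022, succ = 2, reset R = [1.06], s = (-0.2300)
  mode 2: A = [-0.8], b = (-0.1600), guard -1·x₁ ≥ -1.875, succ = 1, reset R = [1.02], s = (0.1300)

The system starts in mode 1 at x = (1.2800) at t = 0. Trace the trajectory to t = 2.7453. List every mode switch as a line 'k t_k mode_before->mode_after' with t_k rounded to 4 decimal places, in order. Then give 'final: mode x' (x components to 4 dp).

Mode 1: guard c·x = 4.4502 hit at Δt = 1.3254 (t = 1.3254), x⁻ = (4.4502) → reset → x⁺ = (4.4872), jump to mode 2
Mode 2: guard c·x = -1.8750 hit at Δt = 1.0186 (t = 2.3440), x⁻ = (1.8750) → reset → x⁺ = (2.0425), jump to mode 1
Mode 1: flow for 0.4013 to horizon, guard not reached → x = (2.9638)

1 1.3254 1->2
2 2.3440 2->1
final: 1 2.9638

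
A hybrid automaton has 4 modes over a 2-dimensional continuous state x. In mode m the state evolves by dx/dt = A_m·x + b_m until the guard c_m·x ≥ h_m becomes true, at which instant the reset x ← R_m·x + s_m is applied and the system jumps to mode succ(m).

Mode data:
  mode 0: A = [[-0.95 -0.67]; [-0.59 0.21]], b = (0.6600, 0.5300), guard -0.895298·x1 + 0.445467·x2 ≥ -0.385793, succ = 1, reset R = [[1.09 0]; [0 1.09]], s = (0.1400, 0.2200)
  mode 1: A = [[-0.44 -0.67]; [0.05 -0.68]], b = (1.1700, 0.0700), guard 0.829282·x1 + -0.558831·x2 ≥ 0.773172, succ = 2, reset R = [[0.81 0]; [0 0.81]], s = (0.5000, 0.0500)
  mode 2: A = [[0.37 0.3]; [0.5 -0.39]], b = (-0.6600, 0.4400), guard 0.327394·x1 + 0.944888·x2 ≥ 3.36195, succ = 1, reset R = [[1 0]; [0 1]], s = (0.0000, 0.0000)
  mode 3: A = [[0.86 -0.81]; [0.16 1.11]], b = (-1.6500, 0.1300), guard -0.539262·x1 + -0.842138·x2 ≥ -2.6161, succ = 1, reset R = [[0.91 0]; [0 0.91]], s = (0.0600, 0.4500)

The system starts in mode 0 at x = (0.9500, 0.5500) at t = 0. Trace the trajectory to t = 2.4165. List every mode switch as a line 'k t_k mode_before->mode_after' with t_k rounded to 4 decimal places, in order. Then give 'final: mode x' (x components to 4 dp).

1 0.4085 0->1
2 1.6653 1->2
final: 2 1.6380 1.1265

Mode 0: guard c·x = -0.3858 hit at Δt = 0.4085 (t = 0.4085), x⁻ = (0.7365, 0.6141) → reset → x⁺ = (0.9427, 0.8894), jump to mode 1
Mode 1: guard c·x = 0.7732 hit at Δt = 1.2568 (t = 1.6653), x⁻ = (1.2588, 0.4844) → reset → x⁺ = (1.5196, 0.4424), jump to mode 2
Mode 2: flow for 0.7512 to horizon, guard not reached → x = (1.6380, 1.1265)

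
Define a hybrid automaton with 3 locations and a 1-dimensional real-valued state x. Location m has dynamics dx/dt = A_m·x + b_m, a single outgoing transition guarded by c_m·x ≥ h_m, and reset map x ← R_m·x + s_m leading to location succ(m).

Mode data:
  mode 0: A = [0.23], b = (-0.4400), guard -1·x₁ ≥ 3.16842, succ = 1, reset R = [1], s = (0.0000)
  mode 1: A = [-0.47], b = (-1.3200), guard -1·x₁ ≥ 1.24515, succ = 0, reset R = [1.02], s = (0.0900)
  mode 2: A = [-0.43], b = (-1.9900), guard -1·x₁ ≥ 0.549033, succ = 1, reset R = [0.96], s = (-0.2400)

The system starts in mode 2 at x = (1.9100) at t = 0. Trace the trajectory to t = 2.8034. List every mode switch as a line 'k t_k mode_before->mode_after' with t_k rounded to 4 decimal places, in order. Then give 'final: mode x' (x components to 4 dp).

1 1.0972 2->1
2 1.6649 1->0
final: 0 -2.1059

Mode 2: guard c·x = 0.5490 hit at Δt = 1.0972 (t = 1.0972), x⁻ = (-0.5490) → reset → x⁺ = (-0.7671), jump to mode 1
Mode 1: guard c·x = 1.2451 hit at Δt = 0.5677 (t = 1.6649), x⁻ = (-1.2451) → reset → x⁺ = (-1.1801), jump to mode 0
Mode 0: flow for 1.1385 to horizon, guard not reached → x = (-2.1059)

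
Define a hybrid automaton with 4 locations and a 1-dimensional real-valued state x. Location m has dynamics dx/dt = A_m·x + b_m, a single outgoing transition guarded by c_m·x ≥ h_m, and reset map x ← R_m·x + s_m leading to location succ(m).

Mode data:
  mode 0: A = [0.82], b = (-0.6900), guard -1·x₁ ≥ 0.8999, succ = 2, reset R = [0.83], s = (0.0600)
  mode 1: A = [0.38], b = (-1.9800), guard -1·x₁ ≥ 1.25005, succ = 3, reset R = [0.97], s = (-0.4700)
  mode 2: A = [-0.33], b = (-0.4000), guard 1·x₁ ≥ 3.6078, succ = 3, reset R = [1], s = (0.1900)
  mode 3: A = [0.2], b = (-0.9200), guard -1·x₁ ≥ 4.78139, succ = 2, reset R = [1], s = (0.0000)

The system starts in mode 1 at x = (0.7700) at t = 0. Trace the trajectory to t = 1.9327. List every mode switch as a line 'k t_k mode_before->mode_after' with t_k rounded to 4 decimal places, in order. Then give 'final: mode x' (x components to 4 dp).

Mode 1: guard c·x = 1.2501 hit at Δt = 0.9867 (t = 0.9867), x⁻ = (-1.2500) → reset → x⁺ = (-1.6825), jump to mode 3
Mode 3: flow for 0.9460 to horizon, guard not reached → x = (-2.9911)

1 0.9867 1->3
final: 3 -2.9911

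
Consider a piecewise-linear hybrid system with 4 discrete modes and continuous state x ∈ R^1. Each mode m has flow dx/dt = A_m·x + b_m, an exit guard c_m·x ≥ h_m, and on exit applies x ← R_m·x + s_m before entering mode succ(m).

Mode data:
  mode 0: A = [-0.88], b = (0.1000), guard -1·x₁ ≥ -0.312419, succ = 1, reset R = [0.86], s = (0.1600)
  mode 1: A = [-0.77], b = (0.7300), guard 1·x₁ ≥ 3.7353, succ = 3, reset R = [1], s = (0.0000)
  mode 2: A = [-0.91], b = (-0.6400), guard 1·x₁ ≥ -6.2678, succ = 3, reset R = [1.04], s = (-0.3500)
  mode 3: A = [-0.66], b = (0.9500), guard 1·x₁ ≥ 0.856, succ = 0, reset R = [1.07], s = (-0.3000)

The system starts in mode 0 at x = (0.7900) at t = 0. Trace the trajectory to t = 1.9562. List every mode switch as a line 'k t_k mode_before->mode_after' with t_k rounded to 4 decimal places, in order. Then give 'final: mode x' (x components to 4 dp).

Mode 0: guard c·x = -0.3124 hit at Δt = 1.3915 (t = 1.3915), x⁻ = (0.3124) → reset → x⁺ = (0.4287), jump to mode 1
Mode 1: flow for 0.5647 to horizon, guard not reached → x = (0.6118)

1 1.3915 0->1
final: 1 0.6118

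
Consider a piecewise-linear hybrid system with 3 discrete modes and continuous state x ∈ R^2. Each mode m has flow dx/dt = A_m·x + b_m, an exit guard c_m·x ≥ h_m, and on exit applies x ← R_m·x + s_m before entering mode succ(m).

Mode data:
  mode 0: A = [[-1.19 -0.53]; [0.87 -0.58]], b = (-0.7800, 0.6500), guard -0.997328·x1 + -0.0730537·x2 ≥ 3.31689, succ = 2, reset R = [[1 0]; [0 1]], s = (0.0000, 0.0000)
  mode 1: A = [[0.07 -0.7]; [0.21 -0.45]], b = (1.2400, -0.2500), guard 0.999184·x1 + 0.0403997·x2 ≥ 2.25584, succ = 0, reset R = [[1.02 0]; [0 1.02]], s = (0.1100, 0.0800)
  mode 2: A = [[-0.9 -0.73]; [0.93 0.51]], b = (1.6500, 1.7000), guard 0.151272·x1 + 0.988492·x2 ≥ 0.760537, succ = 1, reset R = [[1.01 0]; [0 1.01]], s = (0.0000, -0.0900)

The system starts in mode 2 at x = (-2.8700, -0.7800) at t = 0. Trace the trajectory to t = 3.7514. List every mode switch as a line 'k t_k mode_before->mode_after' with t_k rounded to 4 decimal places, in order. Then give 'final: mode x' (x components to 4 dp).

1 1.4801 2->1
2 2.8192 1->0
final: 0 0.0050 1.3155

Mode 2: guard c·x = 0.7605 hit at Δt = 1.4801 (t = 1.4801), x⁻ = (0.8362, 0.6414) → reset → x⁺ = (0.8445, 0.5578), jump to mode 1
Mode 1: guard c·x = 2.2558 hit at Δt = 1.3391 (t = 2.8192), x⁻ = (2.2419, 0.3897) → reset → x⁺ = (2.3968, 0.4775), jump to mode 0
Mode 0: flow for 0.9322 to horizon, guard not reached → x = (0.0050, 1.3155)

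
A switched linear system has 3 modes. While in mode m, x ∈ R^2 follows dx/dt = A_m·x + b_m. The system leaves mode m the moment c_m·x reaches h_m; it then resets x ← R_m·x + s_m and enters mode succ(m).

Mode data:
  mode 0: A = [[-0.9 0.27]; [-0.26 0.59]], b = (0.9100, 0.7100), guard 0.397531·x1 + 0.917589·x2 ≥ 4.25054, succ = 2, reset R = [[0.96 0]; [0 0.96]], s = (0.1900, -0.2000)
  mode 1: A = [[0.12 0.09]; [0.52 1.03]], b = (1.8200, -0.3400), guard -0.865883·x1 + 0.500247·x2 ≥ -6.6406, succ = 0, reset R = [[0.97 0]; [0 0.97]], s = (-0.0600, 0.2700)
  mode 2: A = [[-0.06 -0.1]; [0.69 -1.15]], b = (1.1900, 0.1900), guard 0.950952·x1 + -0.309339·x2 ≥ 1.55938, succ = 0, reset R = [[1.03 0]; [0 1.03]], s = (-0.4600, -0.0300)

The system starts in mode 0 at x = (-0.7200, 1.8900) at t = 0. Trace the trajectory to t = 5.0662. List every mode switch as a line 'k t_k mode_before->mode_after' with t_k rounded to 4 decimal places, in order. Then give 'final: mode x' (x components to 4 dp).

1 0.9714 0->2
2 2.3890 2->0
3 3.5210 0->2
4 4.1440 2->0
5 4.7641 0->2
final: 2 2.3482 2.8520

Mode 0: guard c·x = 4.2505 hit at Δt = 0.9714 (t = 0.9714), x⁻ = (0.8431, 4.2670) → reset → x⁺ = (0.9994, 3.8964), jump to mode 2
Mode 2: guard c·x = 1.5594 hit at Δt = 1.4176 (t = 2.3890), x⁻ = (2.2053, 1.7384) → reset → x⁺ = (1.8115, 1.7606), jump to mode 0
Mode 0: guard c·x = 4.2505 hit at Δt = 1.1320 (t = 3.5210), x⁻ = (1.8476, 3.8318) → reset → x⁺ = (1.9637, 3.4786), jump to mode 2
Mode 2: guard c·x = 1.5594 hit at Δt = 0.6230 (t = 4.1440), x⁻ = (2.4425, 2.4674) → reset → x⁺ = (2.0557, 2.5115), jump to mode 0
Mode 0: guard c·x = 4.2505 hit at Δt = 0.6201 (t = 4.7641), x⁻ = (2.0138, 3.7599) → reset → x⁺ = (2.1232, 3.4095), jump to mode 2
Mode 2: flow for 0.3021 to horizon, guard not reached → x = (2.3482, 2.8520)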